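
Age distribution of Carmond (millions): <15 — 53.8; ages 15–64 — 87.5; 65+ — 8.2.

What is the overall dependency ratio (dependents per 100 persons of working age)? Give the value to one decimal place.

Total dependency ratio: 70.9

Total dependency ratio = (53.8 + 8.2) / 87.5 × 100 = 62.0 / 87.5 × 100 = 70.9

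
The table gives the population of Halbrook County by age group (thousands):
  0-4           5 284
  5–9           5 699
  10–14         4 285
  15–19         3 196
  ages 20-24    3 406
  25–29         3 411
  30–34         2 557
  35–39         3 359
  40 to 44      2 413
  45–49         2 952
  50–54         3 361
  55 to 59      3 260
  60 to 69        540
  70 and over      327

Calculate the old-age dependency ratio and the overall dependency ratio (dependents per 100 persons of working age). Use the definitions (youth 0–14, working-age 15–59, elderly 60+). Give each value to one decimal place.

0–14: 5 284 + 5 699 + 4 285 = 15 268
15–59: 3 196 + 3 406 + 3 411 + 2 557 + 3 359 + 2 413 + 2 952 + 3 361 + 3 260 = 27 915
60+: 540 + 327 = 867
Old-age dependency ratio = 867 / 27 915 × 100 = 3.1
Total dependency ratio = (15 268 + 867) / 27 915 × 100 = 16 135 / 27 915 × 100 = 57.8

Old-age dependency ratio: 3.1
Total dependency ratio: 57.8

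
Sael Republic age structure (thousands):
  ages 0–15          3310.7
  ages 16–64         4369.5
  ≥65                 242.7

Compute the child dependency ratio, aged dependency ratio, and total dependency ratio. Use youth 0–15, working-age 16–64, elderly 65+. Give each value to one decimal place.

Youth dependency ratio: 75.8
Old-age dependency ratio: 5.6
Total dependency ratio: 81.3

Youth dependency ratio = 3310.7 / 4369.5 × 100 = 75.8
Old-age dependency ratio = 242.7 / 4369.5 × 100 = 5.6
Total dependency ratio = (3310.7 + 242.7) / 4369.5 × 100 = 3553.4 / 4369.5 × 100 = 81.3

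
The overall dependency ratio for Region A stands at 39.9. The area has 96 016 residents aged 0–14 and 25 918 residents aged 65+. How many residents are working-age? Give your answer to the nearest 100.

Total dependency ratio = (youth + elderly) / working-age × 100
39.9 = (96 016 + 25 918) / W × 100
⇒ 305 600

Working-age: 305 600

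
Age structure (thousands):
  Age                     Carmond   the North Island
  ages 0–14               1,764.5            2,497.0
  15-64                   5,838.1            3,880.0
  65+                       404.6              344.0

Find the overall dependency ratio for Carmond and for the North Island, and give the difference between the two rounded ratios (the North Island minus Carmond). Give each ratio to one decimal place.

Carmond: 37.2
the North Island: 73.2
Difference: +36.0

Carmond: (1,764.5 + 404.6) / 5,838.1 × 100 = 2,169.1 / 5,838.1 × 100 = 37.2
the North Island: (2,497.0 + 344.0) / 3,880.0 × 100 = 2,841.0 / 3,880.0 × 100 = 73.2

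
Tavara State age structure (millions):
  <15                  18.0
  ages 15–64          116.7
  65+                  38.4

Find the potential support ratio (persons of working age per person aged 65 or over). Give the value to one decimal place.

Potential support ratio = 116.7 / 38.4 = 3.0

Potential support ratio: 3.0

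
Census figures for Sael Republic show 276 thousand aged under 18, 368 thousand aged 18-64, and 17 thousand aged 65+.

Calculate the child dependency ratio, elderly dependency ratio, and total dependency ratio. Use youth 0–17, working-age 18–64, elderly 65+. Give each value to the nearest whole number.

Youth dependency ratio: 75
Old-age dependency ratio: 5
Total dependency ratio: 80

Youth dependency ratio = 276 / 368 × 100 = 75
Old-age dependency ratio = 17 / 368 × 100 = 5
Total dependency ratio = (276 + 17) / 368 × 100 = 293 / 368 × 100 = 80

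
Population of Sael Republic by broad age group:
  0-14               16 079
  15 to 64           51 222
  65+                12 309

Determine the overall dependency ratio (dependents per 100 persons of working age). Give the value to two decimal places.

Total dependency ratio: 55.42

Total dependency ratio = (16 079 + 12 309) / 51 222 × 100 = 28 388 / 51 222 × 100 = 55.42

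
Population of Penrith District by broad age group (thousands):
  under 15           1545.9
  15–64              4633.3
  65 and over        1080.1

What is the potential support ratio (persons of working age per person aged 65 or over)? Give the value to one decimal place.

Potential support ratio: 4.3

Potential support ratio = 4633.3 / 1080.1 = 4.3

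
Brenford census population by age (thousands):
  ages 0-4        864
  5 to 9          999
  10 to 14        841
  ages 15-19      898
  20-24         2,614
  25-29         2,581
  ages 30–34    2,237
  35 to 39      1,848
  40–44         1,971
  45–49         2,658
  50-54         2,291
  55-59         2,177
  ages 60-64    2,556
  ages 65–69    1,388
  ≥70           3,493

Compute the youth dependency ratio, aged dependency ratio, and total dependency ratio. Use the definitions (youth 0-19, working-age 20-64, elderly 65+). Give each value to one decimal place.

0–19: 864 + 999 + 841 + 898 = 3,602
20–64: 2,614 + 2,581 + 2,237 + 1,848 + 1,971 + 2,658 + 2,291 + 2,177 + 2,556 = 20,933
65+: 1,388 + 3,493 = 4,881
Youth dependency ratio = 3,602 / 20,933 × 100 = 17.2
Old-age dependency ratio = 4,881 / 20,933 × 100 = 23.3
Total dependency ratio = (3,602 + 4,881) / 20,933 × 100 = 8,483 / 20,933 × 100 = 40.5

Youth dependency ratio: 17.2
Old-age dependency ratio: 23.3
Total dependency ratio: 40.5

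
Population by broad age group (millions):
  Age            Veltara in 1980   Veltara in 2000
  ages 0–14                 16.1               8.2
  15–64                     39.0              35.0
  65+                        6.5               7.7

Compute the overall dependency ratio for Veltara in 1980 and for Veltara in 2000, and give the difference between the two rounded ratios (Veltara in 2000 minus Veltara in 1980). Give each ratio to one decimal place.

Veltara in 1980: (16.1 + 6.5) / 39.0 × 100 = 22.6 / 39.0 × 100 = 57.9
Veltara in 2000: (8.2 + 7.7) / 35.0 × 100 = 15.9 / 35.0 × 100 = 45.4

Veltara in 1980: 57.9
Veltara in 2000: 45.4
Difference: -12.5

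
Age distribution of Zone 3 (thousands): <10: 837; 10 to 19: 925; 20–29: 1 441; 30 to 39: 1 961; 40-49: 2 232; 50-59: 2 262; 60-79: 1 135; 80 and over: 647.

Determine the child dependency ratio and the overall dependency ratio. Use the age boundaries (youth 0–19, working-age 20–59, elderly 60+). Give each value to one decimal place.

Youth dependency ratio: 22.3
Total dependency ratio: 44.9

0–19: 837 + 925 = 1 762
20–59: 1 441 + 1 961 + 2 232 + 2 262 = 7 896
60+: 1 135 + 647 = 1 782
Youth dependency ratio = 1 762 / 7 896 × 100 = 22.3
Total dependency ratio = (1 762 + 1 782) / 7 896 × 100 = 3 544 / 7 896 × 100 = 44.9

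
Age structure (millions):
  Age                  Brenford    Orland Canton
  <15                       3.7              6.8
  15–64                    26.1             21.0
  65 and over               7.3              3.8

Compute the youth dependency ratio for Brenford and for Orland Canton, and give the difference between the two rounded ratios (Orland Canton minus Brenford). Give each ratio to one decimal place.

Brenford: 14.2
Orland Canton: 32.4
Difference: +18.2

Brenford: 3.7 / 26.1 × 100 = 14.2
Orland Canton: 6.8 / 21.0 × 100 = 32.4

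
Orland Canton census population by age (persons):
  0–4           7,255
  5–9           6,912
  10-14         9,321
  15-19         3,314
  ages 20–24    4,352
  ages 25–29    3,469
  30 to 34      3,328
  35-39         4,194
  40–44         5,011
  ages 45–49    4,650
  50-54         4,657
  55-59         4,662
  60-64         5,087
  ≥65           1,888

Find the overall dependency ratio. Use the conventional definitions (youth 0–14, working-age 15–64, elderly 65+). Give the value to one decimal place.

0–14: 7,255 + 6,912 + 9,321 = 23,488
15–64: 3,314 + 4,352 + 3,469 + 3,328 + 4,194 + 5,011 + 4,650 + 4,657 + 4,662 + 5,087 = 42,724
65+: 1,888
Total dependency ratio = (23,488 + 1,888) / 42,724 × 100 = 25,376 / 42,724 × 100 = 59.4

Total dependency ratio: 59.4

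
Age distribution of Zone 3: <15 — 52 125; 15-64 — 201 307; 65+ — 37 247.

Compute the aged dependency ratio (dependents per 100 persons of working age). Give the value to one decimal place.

Old-age dependency ratio = 37 247 / 201 307 × 100 = 18.5

Old-age dependency ratio: 18.5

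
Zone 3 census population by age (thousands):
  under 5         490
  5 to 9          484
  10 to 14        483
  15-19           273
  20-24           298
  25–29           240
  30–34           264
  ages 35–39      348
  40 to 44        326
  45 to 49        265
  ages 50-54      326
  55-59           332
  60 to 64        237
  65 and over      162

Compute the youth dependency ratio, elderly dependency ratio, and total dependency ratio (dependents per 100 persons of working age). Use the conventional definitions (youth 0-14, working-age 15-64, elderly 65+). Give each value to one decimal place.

0–14: 490 + 484 + 483 = 1 457
15–64: 273 + 298 + 240 + 264 + 348 + 326 + 265 + 326 + 332 + 237 = 2 909
65+: 162
Youth dependency ratio = 1 457 / 2 909 × 100 = 50.1
Old-age dependency ratio = 162 / 2 909 × 100 = 5.6
Total dependency ratio = (1 457 + 162) / 2 909 × 100 = 1 619 / 2 909 × 100 = 55.7

Youth dependency ratio: 50.1
Old-age dependency ratio: 5.6
Total dependency ratio: 55.7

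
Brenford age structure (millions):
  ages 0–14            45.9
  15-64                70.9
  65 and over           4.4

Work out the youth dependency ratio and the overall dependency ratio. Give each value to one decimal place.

Youth dependency ratio = 45.9 / 70.9 × 100 = 64.7
Total dependency ratio = (45.9 + 4.4) / 70.9 × 100 = 50.3 / 70.9 × 100 = 70.9

Youth dependency ratio: 64.7
Total dependency ratio: 70.9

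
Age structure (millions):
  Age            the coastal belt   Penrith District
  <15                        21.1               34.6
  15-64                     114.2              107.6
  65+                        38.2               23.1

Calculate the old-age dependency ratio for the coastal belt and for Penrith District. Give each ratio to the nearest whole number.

the coastal belt: 33
Penrith District: 21

the coastal belt: 38.2 / 114.2 × 100 = 33
Penrith District: 23.1 / 107.6 × 100 = 21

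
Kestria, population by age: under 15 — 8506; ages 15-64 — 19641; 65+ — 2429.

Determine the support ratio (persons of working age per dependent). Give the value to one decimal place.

Support ratio: 1.8

Support ratio = 19641 / (8506 + 2429) = 19641 / 10935 = 1.8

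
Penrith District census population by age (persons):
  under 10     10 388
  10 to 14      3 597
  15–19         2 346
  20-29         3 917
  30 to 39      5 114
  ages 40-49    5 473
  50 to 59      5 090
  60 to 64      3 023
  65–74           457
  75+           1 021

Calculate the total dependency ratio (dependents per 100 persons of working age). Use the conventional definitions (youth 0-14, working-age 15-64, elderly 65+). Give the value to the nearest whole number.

Total dependency ratio: 62

0–14: 10 388 + 3 597 = 13 985
15–64: 2 346 + 3 917 + 5 114 + 5 473 + 5 090 + 3 023 = 24 963
65+: 457 + 1 021 = 1 478
Total dependency ratio = (13 985 + 1 478) / 24 963 × 100 = 15 463 / 24 963 × 100 = 62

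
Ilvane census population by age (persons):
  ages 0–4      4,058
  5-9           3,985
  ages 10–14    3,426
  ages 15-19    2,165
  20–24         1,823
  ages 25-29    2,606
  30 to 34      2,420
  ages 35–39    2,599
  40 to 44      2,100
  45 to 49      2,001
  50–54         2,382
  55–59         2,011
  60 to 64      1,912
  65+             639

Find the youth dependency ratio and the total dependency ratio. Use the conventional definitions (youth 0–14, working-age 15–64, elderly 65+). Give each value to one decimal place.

0–14: 4,058 + 3,985 + 3,426 = 11,469
15–64: 2,165 + 1,823 + 2,606 + 2,420 + 2,599 + 2,100 + 2,001 + 2,382 + 2,011 + 1,912 = 22,019
65+: 639
Youth dependency ratio = 11,469 / 22,019 × 100 = 52.1
Total dependency ratio = (11,469 + 639) / 22,019 × 100 = 12,108 / 22,019 × 100 = 55.0

Youth dependency ratio: 52.1
Total dependency ratio: 55.0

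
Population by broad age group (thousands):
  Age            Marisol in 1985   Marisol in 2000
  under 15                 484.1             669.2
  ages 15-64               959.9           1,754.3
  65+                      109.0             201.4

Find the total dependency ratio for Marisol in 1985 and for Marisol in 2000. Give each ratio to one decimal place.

Marisol in 1985: 61.8
Marisol in 2000: 49.6

Marisol in 1985: (484.1 + 109.0) / 959.9 × 100 = 593.1 / 959.9 × 100 = 61.8
Marisol in 2000: (669.2 + 201.4) / 1,754.3 × 100 = 870.6 / 1,754.3 × 100 = 49.6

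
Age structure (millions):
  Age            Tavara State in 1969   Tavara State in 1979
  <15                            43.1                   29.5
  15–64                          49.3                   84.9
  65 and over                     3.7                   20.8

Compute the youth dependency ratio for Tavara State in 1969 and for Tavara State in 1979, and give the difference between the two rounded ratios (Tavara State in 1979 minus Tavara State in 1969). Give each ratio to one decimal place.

Tavara State in 1969: 87.4
Tavara State in 1979: 34.7
Difference: -52.7

Tavara State in 1969: 43.1 / 49.3 × 100 = 87.4
Tavara State in 1979: 29.5 / 84.9 × 100 = 34.7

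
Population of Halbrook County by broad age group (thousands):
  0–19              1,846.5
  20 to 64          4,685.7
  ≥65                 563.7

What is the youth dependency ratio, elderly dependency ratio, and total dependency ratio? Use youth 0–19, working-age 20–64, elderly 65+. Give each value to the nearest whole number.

Youth dependency ratio: 39
Old-age dependency ratio: 12
Total dependency ratio: 51

Youth dependency ratio = 1,846.5 / 4,685.7 × 100 = 39
Old-age dependency ratio = 563.7 / 4,685.7 × 100 = 12
Total dependency ratio = (1,846.5 + 563.7) / 4,685.7 × 100 = 2,410.2 / 4,685.7 × 100 = 51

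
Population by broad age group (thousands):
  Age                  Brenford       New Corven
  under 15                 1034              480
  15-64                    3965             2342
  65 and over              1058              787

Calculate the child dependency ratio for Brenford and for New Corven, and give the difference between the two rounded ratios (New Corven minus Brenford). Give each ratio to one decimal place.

Brenford: 26.1
New Corven: 20.5
Difference: -5.6

Brenford: 1034 / 3965 × 100 = 26.1
New Corven: 480 / 2342 × 100 = 20.5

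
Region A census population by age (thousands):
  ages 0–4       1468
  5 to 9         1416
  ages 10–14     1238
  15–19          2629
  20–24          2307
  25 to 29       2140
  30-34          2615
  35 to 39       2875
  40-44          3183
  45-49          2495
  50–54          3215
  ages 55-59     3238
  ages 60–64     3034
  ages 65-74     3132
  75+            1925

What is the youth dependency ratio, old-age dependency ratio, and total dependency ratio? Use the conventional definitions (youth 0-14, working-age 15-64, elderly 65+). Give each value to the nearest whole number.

Youth dependency ratio: 15
Old-age dependency ratio: 18
Total dependency ratio: 33

0–14: 1468 + 1416 + 1238 = 4122
15–64: 2629 + 2307 + 2140 + 2615 + 2875 + 3183 + 2495 + 3215 + 3238 + 3034 = 27731
65+: 3132 + 1925 = 5057
Youth dependency ratio = 4122 / 27731 × 100 = 15
Old-age dependency ratio = 5057 / 27731 × 100 = 18
Total dependency ratio = (4122 + 5057) / 27731 × 100 = 9179 / 27731 × 100 = 33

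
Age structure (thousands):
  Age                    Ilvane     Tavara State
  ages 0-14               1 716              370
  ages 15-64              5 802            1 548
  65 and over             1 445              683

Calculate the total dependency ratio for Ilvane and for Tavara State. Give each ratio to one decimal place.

Ilvane: 54.5
Tavara State: 68.0

Ilvane: (1 716 + 1 445) / 5 802 × 100 = 3 161 / 5 802 × 100 = 54.5
Tavara State: (370 + 683) / 1 548 × 100 = 1 053 / 1 548 × 100 = 68.0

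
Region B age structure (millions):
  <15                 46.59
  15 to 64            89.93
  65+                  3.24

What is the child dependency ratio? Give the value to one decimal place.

Youth dependency ratio = 46.59 / 89.93 × 100 = 51.8

Youth dependency ratio: 51.8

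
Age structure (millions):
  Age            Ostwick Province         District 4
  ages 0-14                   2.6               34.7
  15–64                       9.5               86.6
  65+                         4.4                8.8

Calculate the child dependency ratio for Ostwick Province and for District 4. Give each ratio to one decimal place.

Ostwick Province: 2.6 / 9.5 × 100 = 27.4
District 4: 34.7 / 86.6 × 100 = 40.1

Ostwick Province: 27.4
District 4: 40.1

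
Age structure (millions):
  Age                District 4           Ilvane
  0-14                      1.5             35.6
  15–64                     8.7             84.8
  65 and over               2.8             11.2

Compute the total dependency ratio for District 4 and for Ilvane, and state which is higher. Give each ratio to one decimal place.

District 4: 49.4
Ilvane: 55.2
Higher: Ilvane

District 4: (1.5 + 2.8) / 8.7 × 100 = 4.3 / 8.7 × 100 = 49.4
Ilvane: (35.6 + 11.2) / 84.8 × 100 = 46.8 / 84.8 × 100 = 55.2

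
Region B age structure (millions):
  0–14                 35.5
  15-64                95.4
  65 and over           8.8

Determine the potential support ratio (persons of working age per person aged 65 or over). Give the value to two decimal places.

Potential support ratio = 95.4 / 8.8 = 10.84

Potential support ratio: 10.84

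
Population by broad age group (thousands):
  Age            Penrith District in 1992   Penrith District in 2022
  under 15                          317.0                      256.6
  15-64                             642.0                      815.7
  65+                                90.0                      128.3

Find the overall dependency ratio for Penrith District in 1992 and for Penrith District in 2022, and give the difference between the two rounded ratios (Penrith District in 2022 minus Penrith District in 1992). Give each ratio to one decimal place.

Penrith District in 1992: (317.0 + 90.0) / 642.0 × 100 = 407.0 / 642.0 × 100 = 63.4
Penrith District in 2022: (256.6 + 128.3) / 815.7 × 100 = 384.9 / 815.7 × 100 = 47.2

Penrith District in 1992: 63.4
Penrith District in 2022: 47.2
Difference: -16.2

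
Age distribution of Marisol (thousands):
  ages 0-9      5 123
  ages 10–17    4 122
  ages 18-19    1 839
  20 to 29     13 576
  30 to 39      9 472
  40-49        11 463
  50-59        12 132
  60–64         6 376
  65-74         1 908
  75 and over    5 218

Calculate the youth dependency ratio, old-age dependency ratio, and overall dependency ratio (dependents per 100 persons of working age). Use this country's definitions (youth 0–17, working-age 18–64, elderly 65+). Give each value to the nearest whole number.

0–17: 5 123 + 4 122 = 9 245
18–64: 1 839 + 13 576 + 9 472 + 11 463 + 12 132 + 6 376 = 54 858
65+: 1 908 + 5 218 = 7 126
Youth dependency ratio = 9 245 / 54 858 × 100 = 17
Old-age dependency ratio = 7 126 / 54 858 × 100 = 13
Total dependency ratio = (9 245 + 7 126) / 54 858 × 100 = 16 371 / 54 858 × 100 = 30

Youth dependency ratio: 17
Old-age dependency ratio: 13
Total dependency ratio: 30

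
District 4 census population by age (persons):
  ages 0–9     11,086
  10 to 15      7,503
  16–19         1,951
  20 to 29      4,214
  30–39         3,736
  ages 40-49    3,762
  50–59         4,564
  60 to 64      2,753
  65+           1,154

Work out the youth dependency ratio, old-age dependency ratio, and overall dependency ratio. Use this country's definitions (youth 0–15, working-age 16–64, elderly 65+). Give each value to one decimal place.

Youth dependency ratio: 88.6
Old-age dependency ratio: 5.5
Total dependency ratio: 94.1

0–15: 11,086 + 7,503 = 18,589
16–64: 1,951 + 4,214 + 3,736 + 3,762 + 4,564 + 2,753 = 20,980
65+: 1,154
Youth dependency ratio = 18,589 / 20,980 × 100 = 88.6
Old-age dependency ratio = 1,154 / 20,980 × 100 = 5.5
Total dependency ratio = (18,589 + 1,154) / 20,980 × 100 = 19,743 / 20,980 × 100 = 94.1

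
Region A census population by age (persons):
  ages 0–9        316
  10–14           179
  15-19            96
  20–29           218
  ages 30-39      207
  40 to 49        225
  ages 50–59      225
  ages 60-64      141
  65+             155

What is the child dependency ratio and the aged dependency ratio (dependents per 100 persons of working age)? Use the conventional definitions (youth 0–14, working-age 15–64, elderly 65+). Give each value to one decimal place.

Youth dependency ratio: 44.5
Old-age dependency ratio: 13.9

0–14: 316 + 179 = 495
15–64: 96 + 218 + 207 + 225 + 225 + 141 = 1 112
65+: 155
Youth dependency ratio = 495 / 1 112 × 100 = 44.5
Old-age dependency ratio = 155 / 1 112 × 100 = 13.9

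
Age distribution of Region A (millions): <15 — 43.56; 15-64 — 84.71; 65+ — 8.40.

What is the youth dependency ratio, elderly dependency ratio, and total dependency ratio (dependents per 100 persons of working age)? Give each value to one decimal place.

Youth dependency ratio = 43.56 / 84.71 × 100 = 51.4
Old-age dependency ratio = 8.40 / 84.71 × 100 = 9.9
Total dependency ratio = (43.56 + 8.40) / 84.71 × 100 = 51.96 / 84.71 × 100 = 61.3

Youth dependency ratio: 51.4
Old-age dependency ratio: 9.9
Total dependency ratio: 61.3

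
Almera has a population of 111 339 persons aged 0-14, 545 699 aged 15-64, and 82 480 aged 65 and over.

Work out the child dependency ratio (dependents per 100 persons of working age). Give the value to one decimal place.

Youth dependency ratio = 111 339 / 545 699 × 100 = 20.4

Youth dependency ratio: 20.4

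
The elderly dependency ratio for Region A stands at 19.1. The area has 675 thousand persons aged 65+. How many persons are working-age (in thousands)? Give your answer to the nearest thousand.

Old-age dependency ratio = elderly / working-age × 100
19.1 = 675 / W × 100
⇒ 3 534

Working-age: 3 534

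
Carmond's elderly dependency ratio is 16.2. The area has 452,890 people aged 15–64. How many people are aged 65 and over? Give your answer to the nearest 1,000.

Old-age dependency ratio = elderly / working-age × 100
16.2 = E / 452,890 × 100
⇒ 73,000

Aged 65 and over: 73,000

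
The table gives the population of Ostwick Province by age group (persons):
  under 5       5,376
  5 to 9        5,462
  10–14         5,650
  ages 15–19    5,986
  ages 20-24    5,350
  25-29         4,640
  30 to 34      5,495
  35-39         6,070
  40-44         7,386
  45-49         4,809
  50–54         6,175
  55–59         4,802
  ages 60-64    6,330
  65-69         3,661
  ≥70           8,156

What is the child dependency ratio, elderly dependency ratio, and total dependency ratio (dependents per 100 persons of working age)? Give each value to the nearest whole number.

0–14: 5,376 + 5,462 + 5,650 = 16,488
15–64: 5,986 + 5,350 + 4,640 + 5,495 + 6,070 + 7,386 + 4,809 + 6,175 + 4,802 + 6,330 = 57,043
65+: 3,661 + 8,156 = 11,817
Youth dependency ratio = 16,488 / 57,043 × 100 = 29
Old-age dependency ratio = 11,817 / 57,043 × 100 = 21
Total dependency ratio = (16,488 + 11,817) / 57,043 × 100 = 28,305 / 57,043 × 100 = 50

Youth dependency ratio: 29
Old-age dependency ratio: 21
Total dependency ratio: 50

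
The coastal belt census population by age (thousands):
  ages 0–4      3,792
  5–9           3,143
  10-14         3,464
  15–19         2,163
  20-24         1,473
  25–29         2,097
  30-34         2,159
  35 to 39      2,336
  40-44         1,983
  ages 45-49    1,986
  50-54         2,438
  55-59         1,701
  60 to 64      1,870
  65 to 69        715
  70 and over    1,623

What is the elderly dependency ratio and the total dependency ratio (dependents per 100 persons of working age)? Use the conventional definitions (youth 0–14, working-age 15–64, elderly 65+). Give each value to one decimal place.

Old-age dependency ratio: 11.6
Total dependency ratio: 63.0

0–14: 3,792 + 3,143 + 3,464 = 10,399
15–64: 2,163 + 1,473 + 2,097 + 2,159 + 2,336 + 1,983 + 1,986 + 2,438 + 1,701 + 1,870 = 20,206
65+: 715 + 1,623 = 2,338
Old-age dependency ratio = 2,338 / 20,206 × 100 = 11.6
Total dependency ratio = (10,399 + 2,338) / 20,206 × 100 = 12,737 / 20,206 × 100 = 63.0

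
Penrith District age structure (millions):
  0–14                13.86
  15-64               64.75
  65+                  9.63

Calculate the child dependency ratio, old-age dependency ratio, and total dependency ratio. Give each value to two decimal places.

Youth dependency ratio = 13.86 / 64.75 × 100 = 21.41
Old-age dependency ratio = 9.63 / 64.75 × 100 = 14.87
Total dependency ratio = (13.86 + 9.63) / 64.75 × 100 = 23.49 / 64.75 × 100 = 36.28

Youth dependency ratio: 21.41
Old-age dependency ratio: 14.87
Total dependency ratio: 36.28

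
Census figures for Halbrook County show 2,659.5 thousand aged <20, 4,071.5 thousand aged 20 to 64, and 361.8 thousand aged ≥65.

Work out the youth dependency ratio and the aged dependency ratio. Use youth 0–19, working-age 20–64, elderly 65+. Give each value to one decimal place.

Youth dependency ratio: 65.3
Old-age dependency ratio: 8.9

Youth dependency ratio = 2,659.5 / 4,071.5 × 100 = 65.3
Old-age dependency ratio = 361.8 / 4,071.5 × 100 = 8.9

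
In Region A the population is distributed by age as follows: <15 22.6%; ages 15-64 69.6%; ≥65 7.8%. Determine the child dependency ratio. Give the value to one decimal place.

Youth dependency ratio = 22.6 / 69.6 × 100 = 32.5

Youth dependency ratio: 32.5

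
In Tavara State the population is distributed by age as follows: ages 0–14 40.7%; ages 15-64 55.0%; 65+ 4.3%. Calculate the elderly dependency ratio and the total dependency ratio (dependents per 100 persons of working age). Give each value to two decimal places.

Old-age dependency ratio = 4.3 / 55.0 × 100 = 7.82
Total dependency ratio = (40.7 + 4.3) / 55.0 × 100 = 45.0 / 55.0 × 100 = 81.82

Old-age dependency ratio: 7.82
Total dependency ratio: 81.82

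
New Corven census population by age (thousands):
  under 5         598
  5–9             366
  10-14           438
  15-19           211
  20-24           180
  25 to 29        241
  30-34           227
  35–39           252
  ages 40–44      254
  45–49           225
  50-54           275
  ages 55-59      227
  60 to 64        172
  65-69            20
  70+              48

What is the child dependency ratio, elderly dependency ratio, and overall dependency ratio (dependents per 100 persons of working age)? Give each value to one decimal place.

Youth dependency ratio: 61.9
Old-age dependency ratio: 3.0
Total dependency ratio: 64.9

0–14: 598 + 366 + 438 = 1,402
15–64: 211 + 180 + 241 + 227 + 252 + 254 + 225 + 275 + 227 + 172 = 2,264
65+: 20 + 48 = 68
Youth dependency ratio = 1,402 / 2,264 × 100 = 61.9
Old-age dependency ratio = 68 / 2,264 × 100 = 3.0
Total dependency ratio = (1,402 + 68) / 2,264 × 100 = 1,470 / 2,264 × 100 = 64.9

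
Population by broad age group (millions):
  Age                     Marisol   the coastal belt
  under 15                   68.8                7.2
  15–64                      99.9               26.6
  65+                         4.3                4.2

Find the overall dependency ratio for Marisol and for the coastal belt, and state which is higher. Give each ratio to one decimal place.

Marisol: (68.8 + 4.3) / 99.9 × 100 = 73.1 / 99.9 × 100 = 73.2
the coastal belt: (7.2 + 4.2) / 26.6 × 100 = 11.4 / 26.6 × 100 = 42.9

Marisol: 73.2
the coastal belt: 42.9
Higher: Marisol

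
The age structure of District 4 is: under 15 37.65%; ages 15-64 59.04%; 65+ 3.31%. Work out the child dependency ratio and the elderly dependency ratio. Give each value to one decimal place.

Youth dependency ratio = 37.65 / 59.04 × 100 = 63.8
Old-age dependency ratio = 3.31 / 59.04 × 100 = 5.6

Youth dependency ratio: 63.8
Old-age dependency ratio: 5.6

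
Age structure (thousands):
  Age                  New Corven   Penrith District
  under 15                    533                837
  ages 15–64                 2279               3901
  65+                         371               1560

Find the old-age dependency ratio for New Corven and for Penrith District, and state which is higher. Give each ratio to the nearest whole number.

New Corven: 16
Penrith District: 40
Higher: Penrith District

New Corven: 371 / 2279 × 100 = 16
Penrith District: 1560 / 3901 × 100 = 40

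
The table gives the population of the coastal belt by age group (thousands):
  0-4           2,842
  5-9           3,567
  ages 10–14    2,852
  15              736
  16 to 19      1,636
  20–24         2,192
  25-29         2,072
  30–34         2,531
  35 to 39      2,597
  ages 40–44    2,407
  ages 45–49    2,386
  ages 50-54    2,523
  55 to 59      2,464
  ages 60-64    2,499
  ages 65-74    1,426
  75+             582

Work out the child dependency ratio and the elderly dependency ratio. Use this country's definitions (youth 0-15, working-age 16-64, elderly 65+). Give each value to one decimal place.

Youth dependency ratio: 42.9
Old-age dependency ratio: 8.6

0–15: 2,842 + 3,567 + 2,852 + 736 = 9,997
16–64: 1,636 + 2,192 + 2,072 + 2,531 + 2,597 + 2,407 + 2,386 + 2,523 + 2,464 + 2,499 = 23,307
65+: 1,426 + 582 = 2,008
Youth dependency ratio = 9,997 / 23,307 × 100 = 42.9
Old-age dependency ratio = 2,008 / 23,307 × 100 = 8.6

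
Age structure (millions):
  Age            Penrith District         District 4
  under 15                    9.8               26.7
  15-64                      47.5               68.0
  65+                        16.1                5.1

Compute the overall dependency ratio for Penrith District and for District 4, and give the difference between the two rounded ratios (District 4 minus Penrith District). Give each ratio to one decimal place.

Penrith District: (9.8 + 16.1) / 47.5 × 100 = 25.9 / 47.5 × 100 = 54.5
District 4: (26.7 + 5.1) / 68.0 × 100 = 31.8 / 68.0 × 100 = 46.8

Penrith District: 54.5
District 4: 46.8
Difference: -7.7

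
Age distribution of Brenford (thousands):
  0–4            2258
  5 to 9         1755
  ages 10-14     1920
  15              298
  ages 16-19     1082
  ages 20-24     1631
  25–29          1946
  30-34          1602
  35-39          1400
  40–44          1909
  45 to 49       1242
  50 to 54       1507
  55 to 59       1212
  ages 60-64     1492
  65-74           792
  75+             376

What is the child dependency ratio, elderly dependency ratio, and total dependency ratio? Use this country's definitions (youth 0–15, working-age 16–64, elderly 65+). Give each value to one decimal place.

Youth dependency ratio: 41.5
Old-age dependency ratio: 7.8
Total dependency ratio: 49.3

0–15: 2258 + 1755 + 1920 + 298 = 6231
16–64: 1082 + 1631 + 1946 + 1602 + 1400 + 1909 + 1242 + 1507 + 1212 + 1492 = 15023
65+: 792 + 376 = 1168
Youth dependency ratio = 6231 / 15023 × 100 = 41.5
Old-age dependency ratio = 1168 / 15023 × 100 = 7.8
Total dependency ratio = (6231 + 1168) / 15023 × 100 = 7399 / 15023 × 100 = 49.3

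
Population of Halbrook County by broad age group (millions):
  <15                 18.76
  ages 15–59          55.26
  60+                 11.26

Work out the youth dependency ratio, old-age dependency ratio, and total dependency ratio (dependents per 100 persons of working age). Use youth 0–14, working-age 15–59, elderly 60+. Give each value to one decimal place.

Youth dependency ratio = 18.76 / 55.26 × 100 = 33.9
Old-age dependency ratio = 11.26 / 55.26 × 100 = 20.4
Total dependency ratio = (18.76 + 11.26) / 55.26 × 100 = 30.02 / 55.26 × 100 = 54.3

Youth dependency ratio: 33.9
Old-age dependency ratio: 20.4
Total dependency ratio: 54.3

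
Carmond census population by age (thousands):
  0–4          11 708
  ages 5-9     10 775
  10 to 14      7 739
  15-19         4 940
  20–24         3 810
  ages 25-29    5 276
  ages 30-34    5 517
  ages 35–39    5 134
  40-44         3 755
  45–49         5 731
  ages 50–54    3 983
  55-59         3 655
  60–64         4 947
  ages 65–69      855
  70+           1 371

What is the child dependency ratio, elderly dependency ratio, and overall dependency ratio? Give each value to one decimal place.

0–14: 11 708 + 10 775 + 7 739 = 30 222
15–64: 4 940 + 3 810 + 5 276 + 5 517 + 5 134 + 3 755 + 5 731 + 3 983 + 3 655 + 4 947 = 46 748
65+: 855 + 1 371 = 2 226
Youth dependency ratio = 30 222 / 46 748 × 100 = 64.6
Old-age dependency ratio = 2 226 / 46 748 × 100 = 4.8
Total dependency ratio = (30 222 + 2 226) / 46 748 × 100 = 32 448 / 46 748 × 100 = 69.4

Youth dependency ratio: 64.6
Old-age dependency ratio: 4.8
Total dependency ratio: 69.4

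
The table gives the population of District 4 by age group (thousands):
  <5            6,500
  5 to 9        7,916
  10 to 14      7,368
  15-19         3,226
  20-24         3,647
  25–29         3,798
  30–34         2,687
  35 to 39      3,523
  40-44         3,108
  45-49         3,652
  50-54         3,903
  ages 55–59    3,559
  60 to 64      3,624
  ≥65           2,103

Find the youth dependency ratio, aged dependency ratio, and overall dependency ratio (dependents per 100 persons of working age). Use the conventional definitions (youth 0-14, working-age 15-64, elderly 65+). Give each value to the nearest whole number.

0–14: 6,500 + 7,916 + 7,368 = 21,784
15–64: 3,226 + 3,647 + 3,798 + 2,687 + 3,523 + 3,108 + 3,652 + 3,903 + 3,559 + 3,624 = 34,727
65+: 2,103
Youth dependency ratio = 21,784 / 34,727 × 100 = 63
Old-age dependency ratio = 2,103 / 34,727 × 100 = 6
Total dependency ratio = (21,784 + 2,103) / 34,727 × 100 = 23,887 / 34,727 × 100 = 69

Youth dependency ratio: 63
Old-age dependency ratio: 6
Total dependency ratio: 69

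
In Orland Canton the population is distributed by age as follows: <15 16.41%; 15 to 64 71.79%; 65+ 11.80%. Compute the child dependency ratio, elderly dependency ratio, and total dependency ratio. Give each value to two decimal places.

Youth dependency ratio = 16.41 / 71.79 × 100 = 22.86
Old-age dependency ratio = 11.80 / 71.79 × 100 = 16.44
Total dependency ratio = (16.41 + 11.80) / 71.79 × 100 = 28.21 / 71.79 × 100 = 39.30

Youth dependency ratio: 22.86
Old-age dependency ratio: 16.44
Total dependency ratio: 39.30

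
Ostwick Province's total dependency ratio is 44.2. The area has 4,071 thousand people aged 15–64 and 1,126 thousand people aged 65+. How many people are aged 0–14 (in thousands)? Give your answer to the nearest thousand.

Aged 0–14: 673

Total dependency ratio = (youth + elderly) / working-age × 100
44.2 = (Y + 1,126) / 4,071 × 100
⇒ 673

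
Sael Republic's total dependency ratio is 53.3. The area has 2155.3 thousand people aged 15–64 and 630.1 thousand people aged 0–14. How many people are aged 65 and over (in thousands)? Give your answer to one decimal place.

Total dependency ratio = (youth + elderly) / working-age × 100
53.3 = (630.1 + E) / 2155.3 × 100
⇒ 518.7

Aged 65 and over: 518.7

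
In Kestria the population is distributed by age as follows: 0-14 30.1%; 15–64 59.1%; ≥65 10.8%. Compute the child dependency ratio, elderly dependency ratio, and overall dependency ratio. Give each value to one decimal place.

Youth dependency ratio = 30.1 / 59.1 × 100 = 50.9
Old-age dependency ratio = 10.8 / 59.1 × 100 = 18.3
Total dependency ratio = (30.1 + 10.8) / 59.1 × 100 = 40.9 / 59.1 × 100 = 69.2

Youth dependency ratio: 50.9
Old-age dependency ratio: 18.3
Total dependency ratio: 69.2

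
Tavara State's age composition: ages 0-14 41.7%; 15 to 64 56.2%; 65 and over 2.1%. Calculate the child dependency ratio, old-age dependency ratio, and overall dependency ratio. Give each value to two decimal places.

Youth dependency ratio = 41.7 / 56.2 × 100 = 74.20
Old-age dependency ratio = 2.1 / 56.2 × 100 = 3.74
Total dependency ratio = (41.7 + 2.1) / 56.2 × 100 = 43.8 / 56.2 × 100 = 77.94

Youth dependency ratio: 74.20
Old-age dependency ratio: 3.74
Total dependency ratio: 77.94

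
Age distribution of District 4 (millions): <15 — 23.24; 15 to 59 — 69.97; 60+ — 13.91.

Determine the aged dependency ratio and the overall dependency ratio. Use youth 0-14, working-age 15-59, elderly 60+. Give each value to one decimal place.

Old-age dependency ratio = 13.91 / 69.97 × 100 = 19.9
Total dependency ratio = (23.24 + 13.91) / 69.97 × 100 = 37.15 / 69.97 × 100 = 53.1

Old-age dependency ratio: 19.9
Total dependency ratio: 53.1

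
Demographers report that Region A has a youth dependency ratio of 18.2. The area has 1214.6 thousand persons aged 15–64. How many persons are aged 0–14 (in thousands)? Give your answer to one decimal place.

Youth dependency ratio = youth / working-age × 100
18.2 = Y / 1214.6 × 100
⇒ 221.1

Aged 0–14: 221.1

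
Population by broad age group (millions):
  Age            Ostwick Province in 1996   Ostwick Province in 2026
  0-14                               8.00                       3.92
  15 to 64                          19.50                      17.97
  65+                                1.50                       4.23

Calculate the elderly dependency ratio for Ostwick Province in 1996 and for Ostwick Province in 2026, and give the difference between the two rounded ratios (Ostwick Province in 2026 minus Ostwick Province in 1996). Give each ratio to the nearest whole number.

Ostwick Province in 1996: 1.50 / 19.50 × 100 = 8
Ostwick Province in 2026: 4.23 / 17.97 × 100 = 24

Ostwick Province in 1996: 8
Ostwick Province in 2026: 24
Difference: +16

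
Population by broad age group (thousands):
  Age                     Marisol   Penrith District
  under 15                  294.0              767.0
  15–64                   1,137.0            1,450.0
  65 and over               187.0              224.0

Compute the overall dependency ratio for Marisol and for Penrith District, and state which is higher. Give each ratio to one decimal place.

Marisol: 42.3
Penrith District: 68.3
Higher: Penrith District

Marisol: (294.0 + 187.0) / 1,137.0 × 100 = 481.0 / 1,137.0 × 100 = 42.3
Penrith District: (767.0 + 224.0) / 1,450.0 × 100 = 991.0 / 1,450.0 × 100 = 68.3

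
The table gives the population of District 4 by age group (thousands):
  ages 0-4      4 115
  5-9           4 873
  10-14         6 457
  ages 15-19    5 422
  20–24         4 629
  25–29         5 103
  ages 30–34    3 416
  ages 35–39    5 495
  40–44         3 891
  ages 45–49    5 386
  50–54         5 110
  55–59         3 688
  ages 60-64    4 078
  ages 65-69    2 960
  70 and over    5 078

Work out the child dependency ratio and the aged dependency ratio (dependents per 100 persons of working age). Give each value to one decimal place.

0–14: 4 115 + 4 873 + 6 457 = 15 445
15–64: 5 422 + 4 629 + 5 103 + 3 416 + 5 495 + 3 891 + 5 386 + 5 110 + 3 688 + 4 078 = 46 218
65+: 2 960 + 5 078 = 8 038
Youth dependency ratio = 15 445 / 46 218 × 100 = 33.4
Old-age dependency ratio = 8 038 / 46 218 × 100 = 17.4

Youth dependency ratio: 33.4
Old-age dependency ratio: 17.4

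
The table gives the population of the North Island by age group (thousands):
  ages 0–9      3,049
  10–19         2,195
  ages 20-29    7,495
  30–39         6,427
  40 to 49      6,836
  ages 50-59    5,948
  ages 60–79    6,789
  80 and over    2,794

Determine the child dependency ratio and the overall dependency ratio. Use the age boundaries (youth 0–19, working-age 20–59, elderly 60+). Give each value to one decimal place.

0–19: 3,049 + 2,195 = 5,244
20–59: 7,495 + 6,427 + 6,836 + 5,948 = 26,706
60+: 6,789 + 2,794 = 9,583
Youth dependency ratio = 5,244 / 26,706 × 100 = 19.6
Total dependency ratio = (5,244 + 9,583) / 26,706 × 100 = 14,827 / 26,706 × 100 = 55.5

Youth dependency ratio: 19.6
Total dependency ratio: 55.5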